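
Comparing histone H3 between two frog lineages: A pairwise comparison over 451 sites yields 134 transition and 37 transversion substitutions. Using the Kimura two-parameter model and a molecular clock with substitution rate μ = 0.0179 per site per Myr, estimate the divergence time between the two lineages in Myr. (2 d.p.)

17.00

P = 134/451 ≈ 0.297118 and Q = 37/451 ≈ 0.08204.
Under the Kimura two-parameter model, d = −½ ln(1 − 2P − Q) − ¼ ln(1 − 2Q).
1 − 2P − Q = 0.323724, giving −½ ln(0.323724) = 0.563932.
1 − 2Q = 0.83592, giving −¼ ln(0.83592) = 0.044806.
d = 0.563932 + 0.044806 = 0.608738.
Under a molecular clock d = 2μt, so t = d/(2μ) = 0.608738 / (2 × 0.0179) = 17.00 Myr.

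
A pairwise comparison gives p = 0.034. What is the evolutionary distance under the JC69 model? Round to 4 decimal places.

d = −(3/4) ln(1 − 4p/3) = −0.75 ln(1 − 0.045333) = −0.75 ln(0.954667)
  = −0.75 × (-0.046393) = 0.034795 substitutions/site.

0.0348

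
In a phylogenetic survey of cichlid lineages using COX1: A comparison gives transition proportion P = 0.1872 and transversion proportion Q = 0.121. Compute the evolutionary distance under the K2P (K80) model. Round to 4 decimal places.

Under the Kimura two-parameter model, d = −½ ln(1 − 2P − Q) − ¼ ln(1 − 2Q).
1 − 2P − Q = 0.5046, giving −½ ln(0.5046) = 0.341995.
1 − 2Q = 0.758, giving −¼ ln(0.758) = 0.069268.
d = 0.341995 + 0.069268 = 0.411263.

0.4113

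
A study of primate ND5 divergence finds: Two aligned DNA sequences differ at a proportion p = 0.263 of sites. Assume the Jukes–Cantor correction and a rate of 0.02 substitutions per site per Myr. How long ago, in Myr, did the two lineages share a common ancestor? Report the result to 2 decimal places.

8.10

d = −(3/4) ln(1 − 4p/3) = −0.75 ln(1 − 0.350667) = −0.75 ln(0.649333)
  = −0.75 × (-0.431810) = 0.323858 substitutions/site.
Under a molecular clock d = 2μt, so t = d/(2μ) = 0.323858 / (2 × 0.02) = 8.10 Myr.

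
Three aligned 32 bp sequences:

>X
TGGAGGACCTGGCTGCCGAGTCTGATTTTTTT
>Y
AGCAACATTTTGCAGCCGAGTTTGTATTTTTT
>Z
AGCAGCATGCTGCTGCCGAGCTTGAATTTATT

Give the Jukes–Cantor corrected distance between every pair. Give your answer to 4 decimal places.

X–Y: 11/32 sites differ → p = 0.34375, d = −0.75 ln(1 − 0.458333) = 0.459828 ≈ 0.4598.
X–Z: 11/32 sites differ → p = 0.34375, d = −0.75 ln(1 − 0.458333) = 0.459828 ≈ 0.4598.
Y–Z: 7/32 sites differ → p = 0.21875, d = −0.75 ln(1 − 0.291667) = 0.258631 ≈ 0.2586.

d(X,Y) = 0.4598, d(X,Z) = 0.4598, d(Y,Z) = 0.2586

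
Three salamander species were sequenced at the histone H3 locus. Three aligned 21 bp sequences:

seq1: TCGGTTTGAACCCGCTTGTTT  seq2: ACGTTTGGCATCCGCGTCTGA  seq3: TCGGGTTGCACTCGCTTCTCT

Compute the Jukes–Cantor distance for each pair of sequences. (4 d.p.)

seq1–seq2: 9/21 sites differ → p ≈ 0.428571, d = −0.75 ln(1 − 0.571428) = 0.635472 ≈ 0.6355.
seq1–seq3: 5/21 sites differ → p ≈ 0.238095, d = −0.75 ln(1 − 0.31746) = 0.286451 ≈ 0.2865.
seq2–seq3: 9/21 sites differ → p ≈ 0.428571, d = −0.75 ln(1 − 0.571428) = 0.635472 ≈ 0.6355.

d(seq1,seq2) = 0.6355, d(seq1,seq3) = 0.2865, d(seq2,seq3) = 0.6355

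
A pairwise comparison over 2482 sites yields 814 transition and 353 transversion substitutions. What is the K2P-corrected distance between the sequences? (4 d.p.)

P = 814/2482 ≈ 0.327961 and Q = 353/2482 ≈ 0.142224.
Under the Kimura two-parameter model, d = −½ ln(1 − 2P − Q) − ¼ ln(1 − 2Q).
1 − 2P − Q = 0.201854, giving −½ ln(0.201854) = 0.800105.
1 − 2Q = 0.715552, giving −¼ ln(0.715552) = 0.083675.
d = 0.800105 + 0.083675 = 0.883780.

0.8838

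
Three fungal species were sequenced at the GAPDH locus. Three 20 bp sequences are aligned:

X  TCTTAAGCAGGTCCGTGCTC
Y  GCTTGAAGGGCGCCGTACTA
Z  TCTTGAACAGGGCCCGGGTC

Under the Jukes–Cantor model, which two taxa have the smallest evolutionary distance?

X–Y: 9/20 differ, p = 0.450, d = 0.687.
X–Z: 6/20 differ, p = 0.300, d = 0.383.
Y–Z: 9/20 differ, p = 0.450, d = 0.687.
The smallest distance is between X and Z.

X and Z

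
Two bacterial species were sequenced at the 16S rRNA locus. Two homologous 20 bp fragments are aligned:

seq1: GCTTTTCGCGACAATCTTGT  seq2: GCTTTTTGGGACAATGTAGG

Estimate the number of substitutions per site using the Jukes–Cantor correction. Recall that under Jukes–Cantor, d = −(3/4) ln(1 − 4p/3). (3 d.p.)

0.304

The sequences differ at 5 of 20 sites (7, 9, 16, 18, 20), so p = 5/20 = 0.25.
d = −(3/4) ln(1 − 4p/3) = −0.75 ln(1 − 0.333333) = −0.75 ln(0.666667)
  = −0.75 × (-0.405465) = 0.304099 substitutions/site.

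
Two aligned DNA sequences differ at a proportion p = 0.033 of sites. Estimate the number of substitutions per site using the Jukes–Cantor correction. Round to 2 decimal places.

0.03

d = −(3/4) ln(1 − 4p/3) = −0.75 ln(1 − 0.044) = −0.75 ln(0.956)
  = −0.75 × (-0.044997) = 0.033748 substitutions/site.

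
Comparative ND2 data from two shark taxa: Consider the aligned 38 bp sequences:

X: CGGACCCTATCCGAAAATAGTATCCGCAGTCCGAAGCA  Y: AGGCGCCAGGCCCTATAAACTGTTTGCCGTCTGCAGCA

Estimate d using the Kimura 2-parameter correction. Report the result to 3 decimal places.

Of 38 sites, 5 differences are transitions and 12 are transversions, so P = 5/38 ≈ 0.131579 and Q = 12/38 ≈ 0.315789.
Under the Kimura two-parameter model, d = −½ ln(1 − 2P − Q) − ¼ ln(1 − 2Q).
1 − 2P − Q = 0.421053, giving −½ ln(0.421053) = 0.432498.
1 − 2Q = 0.368422, giving −¼ ln(0.368422) = 0.249632.
d = 0.432498 + 0.249632 = 0.682130.

0.682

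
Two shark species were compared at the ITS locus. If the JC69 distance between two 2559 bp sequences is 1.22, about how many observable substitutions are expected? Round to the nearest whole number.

1542

Invert JC69: p = (3/4)(1 − e^(−4d/3)) = 0.75 × (1 − e^(-1.626667)) = 0.75 × (1 − 0.196584) = 0.602562.
Expected differing sites = pL ≈ 0.602562 × 2559 = 1541.956158 ≈ 1542.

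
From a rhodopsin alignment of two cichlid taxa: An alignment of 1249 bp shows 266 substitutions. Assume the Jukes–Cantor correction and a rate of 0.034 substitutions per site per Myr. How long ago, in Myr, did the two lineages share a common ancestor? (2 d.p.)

p = 266/1249 ≈ 0.21297.
d = −(3/4) ln(1 − 4p/3) = −0.75 ln(1 − 0.28396) = −0.75 ln(0.71604)
  = −0.75 × (-0.334019) = 0.250514 substitutions/site.
Under a molecular clock d = 2μt, so t = d/(2μ) = 0.250514 / (2 × 0.034) = 3.68 Myr.

3.68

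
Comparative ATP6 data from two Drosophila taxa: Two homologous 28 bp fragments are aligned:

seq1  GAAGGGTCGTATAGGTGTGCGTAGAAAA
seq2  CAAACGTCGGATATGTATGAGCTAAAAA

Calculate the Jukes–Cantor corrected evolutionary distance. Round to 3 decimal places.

The sequences differ at 10 of 28 sites (1, 4, 5, 10, 14, 17, 20, 22, 23, 24), so p = 10/28 ≈ 0.357143.
d = −(3/4) ln(1 − 4p/3) = −0.75 ln(1 − 0.476191) = −0.75 ln(0.523809)
  = −0.75 × (-0.646628) = 0.484971 substitutions/site.

0.485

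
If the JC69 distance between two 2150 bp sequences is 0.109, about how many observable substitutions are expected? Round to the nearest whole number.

218

Invert JC69: p = (3/4)(1 − e^(−4d/3)) = 0.75 × (1 − e^(-0.145333)) = 0.75 × (1 − 0.864734) = 0.101450.
Expected differing sites = pL ≈ 0.101450 × 2150 = 218.1175 ≈ 218.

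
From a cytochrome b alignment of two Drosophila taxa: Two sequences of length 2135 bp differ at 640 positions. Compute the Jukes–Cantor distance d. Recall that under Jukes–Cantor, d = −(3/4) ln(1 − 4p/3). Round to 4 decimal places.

0.3827

p = 640/2135 ≈ 0.299766.
d = −(3/4) ln(1 − 4p/3) = −0.75 ln(1 − 0.399688) = −0.75 ln(0.600312)
  = −0.75 × (-0.510306) = 0.382730 substitutions/site.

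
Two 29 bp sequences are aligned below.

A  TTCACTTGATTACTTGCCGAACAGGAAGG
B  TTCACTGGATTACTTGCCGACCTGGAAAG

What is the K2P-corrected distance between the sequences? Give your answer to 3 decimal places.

0.153

Of 29 sites, 1 differences are transitions and 3 are transversions, so P = 1/29 ≈ 0.034483 and Q = 3/29 ≈ 0.103448.
Under the Kimura two-parameter model, d = −½ ln(1 − 2P − Q) − ¼ ln(1 − 2Q).
1 − 2P − Q = 0.827586, giving −½ ln(0.827586) = 0.094621.
1 − 2Q = 0.793104, giving −¼ ln(0.793104) = 0.057950.
d = 0.094621 + 0.057950 = 0.152571.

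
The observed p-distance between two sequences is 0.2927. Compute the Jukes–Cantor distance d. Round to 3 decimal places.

0.371

d = −(3/4) ln(1 − 4p/3) = −0.75 ln(1 − 0.390267) = −0.75 ln(0.609733)
  = −0.75 × (-0.494734) = 0.371051 substitutions/site.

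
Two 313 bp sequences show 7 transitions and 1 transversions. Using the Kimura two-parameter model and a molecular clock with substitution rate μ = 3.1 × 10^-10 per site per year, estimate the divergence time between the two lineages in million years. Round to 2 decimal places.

P = 7/313 ≈ 0.022364 and Q = 1/313 ≈ 0.003195.
Under the Kimura two-parameter model, d = −½ ln(1 − 2P − Q) − ¼ ln(1 − 2Q).
1 − 2P − Q = 0.952077, giving −½ ln(0.952077) = 0.024555.
1 − 2Q = 0.99361, giving −¼ ln(0.99361) = 0.001603.
d = 0.024555 + 0.001603 = 0.026158.
Under a molecular clock d = 2μt, so t = d/(2μ) = 0.026158 / (2 × 3.1 × 10^-10) = 42.19 million years.

42.19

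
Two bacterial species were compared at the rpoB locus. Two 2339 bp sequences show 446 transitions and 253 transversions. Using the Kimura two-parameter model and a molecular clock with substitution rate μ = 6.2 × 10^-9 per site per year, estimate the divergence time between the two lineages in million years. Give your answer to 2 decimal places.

P = 446/2339 ≈ 0.19068 and Q = 253/2339 ≈ 0.108166.
Under the Kimura two-parameter model, d = −½ ln(1 − 2P − Q) − ¼ ln(1 − 2Q).
1 − 2P − Q = 0.510474, giving −½ ln(0.510474) = 0.336208.
1 − 2Q = 0.783668, giving −¼ ln(0.783668) = 0.060942.
d = 0.336208 + 0.060942 = 0.397150.
Under a molecular clock d = 2μt, so t = d/(2μ) = 0.397150 / (2 × 6.2 × 10^-9) = 32.03 million years.

32.03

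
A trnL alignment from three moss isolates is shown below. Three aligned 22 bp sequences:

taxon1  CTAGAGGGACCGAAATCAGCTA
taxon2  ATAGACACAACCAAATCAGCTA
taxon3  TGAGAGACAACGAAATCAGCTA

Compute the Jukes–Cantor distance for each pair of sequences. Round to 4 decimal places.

d(taxon1,taxon2) = 0.3390, d(taxon1,taxon3) = 0.2708, d(taxon2,taxon3) = 0.2082

taxon1–taxon2: 6/22 sites differ → p ≈ 0.272727, d = −0.75 ln(1 − 0.363636) = 0.338988 ≈ 0.3390.
taxon1–taxon3: 5/22 sites differ → p ≈ 0.227273, d = −0.75 ln(1 − 0.303031) = 0.270761 ≈ 0.2708.
taxon2–taxon3: 4/22 sites differ → p ≈ 0.181818, d = −0.75 ln(1 − 0.242424) = 0.208224 ≈ 0.2082.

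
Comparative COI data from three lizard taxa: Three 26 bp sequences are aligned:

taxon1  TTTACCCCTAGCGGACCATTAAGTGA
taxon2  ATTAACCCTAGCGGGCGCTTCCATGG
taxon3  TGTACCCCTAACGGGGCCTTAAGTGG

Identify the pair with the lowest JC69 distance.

taxon1–taxon2: 9/26 differ, p = 0.346, d = 0.464.
taxon1–taxon3: 6/26 differ, p = 0.231, d = 0.276.
taxon2–taxon3: 9/26 differ, p = 0.346, d = 0.464.
The smallest distance is between taxon1 and taxon3.

taxon1 and taxon3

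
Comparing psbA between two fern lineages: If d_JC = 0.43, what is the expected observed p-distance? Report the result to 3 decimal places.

p = (3/4)(1 − e^(−4d/3)) = 0.75 × (1 − e^(-0.573333)) = 0.75 × (1 − 0.563644) = 0.327267.

0.327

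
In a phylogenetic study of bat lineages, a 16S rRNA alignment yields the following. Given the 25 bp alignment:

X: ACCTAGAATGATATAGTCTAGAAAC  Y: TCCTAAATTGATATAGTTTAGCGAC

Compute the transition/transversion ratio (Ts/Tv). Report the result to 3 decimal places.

Transitions are A↔G and C↔T; transversions are all other mismatches.
Transitions: 3. Transversions: 3.
R = 3/3 = 1.000.

1.000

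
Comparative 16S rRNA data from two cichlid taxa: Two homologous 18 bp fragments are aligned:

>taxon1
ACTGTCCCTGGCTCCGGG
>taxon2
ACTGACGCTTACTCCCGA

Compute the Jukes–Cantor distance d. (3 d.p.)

0.441

The sequences differ at 6 of 18 sites (5, 7, 10, 11, 16, 18), so p = 6/18 ≈ 0.333333.
d = −(3/4) ln(1 − 4p/3) = −0.75 ln(1 − 0.444444) = −0.75 ln(0.555556)
  = −0.75 × (-0.587786) = 0.440840 substitutions/site.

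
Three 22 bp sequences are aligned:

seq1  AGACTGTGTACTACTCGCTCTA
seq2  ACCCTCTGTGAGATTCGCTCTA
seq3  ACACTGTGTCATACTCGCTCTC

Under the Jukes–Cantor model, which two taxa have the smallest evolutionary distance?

seq1–seq2: 7/22 differ, p = 0.318, d = 0.414.
seq1–seq3: 4/22 differ, p = 0.182, d = 0.208.
seq2–seq3: 6/22 differ, p = 0.273, d = 0.339.
The smallest distance is between seq1 and seq3.

seq1 and seq3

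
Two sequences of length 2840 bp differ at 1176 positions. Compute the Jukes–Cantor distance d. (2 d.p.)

p = 1176/2840 ≈ 0.414085.
d = −(3/4) ln(1 − 4p/3) = −0.75 ln(1 − 0.552113) = −0.75 ln(0.447887)
  = −0.75 × (-0.803214) = 0.602411 substitutions/site.

0.60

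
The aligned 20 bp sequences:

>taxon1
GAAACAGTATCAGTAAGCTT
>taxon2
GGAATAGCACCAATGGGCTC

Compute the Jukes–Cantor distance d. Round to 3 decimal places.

0.572

The sequences differ at 8 of 20 sites (2, 5, 8, 10, 13, 15, 16, 20), so p = 8/20 = 0.4.
d = −(3/4) ln(1 − 4p/3) = −0.75 ln(1 − 0.533333) = −0.75 ln(0.466667)
  = −0.75 × (-0.762139) = 0.571604 substitutions/site.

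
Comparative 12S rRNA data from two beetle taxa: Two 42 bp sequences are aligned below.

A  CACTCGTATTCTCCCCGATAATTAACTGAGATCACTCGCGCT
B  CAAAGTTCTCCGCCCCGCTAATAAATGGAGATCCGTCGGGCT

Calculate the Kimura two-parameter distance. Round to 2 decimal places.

0.45

Of 42 sites, 2 differences are transitions and 12 are transversions, so P = 2/42 ≈ 0.047619 and Q = 12/42 ≈ 0.285714.
Under the Kimura two-parameter model, d = −½ ln(1 − 2P − Q) − ¼ ln(1 − 2Q).
1 − 2P − Q = 0.619048, giving −½ ln(0.619048) = 0.239786.
1 − 2Q = 0.428572, giving −¼ ln(0.428572) = 0.211824.
d = 0.239786 + 0.211824 = 0.451610.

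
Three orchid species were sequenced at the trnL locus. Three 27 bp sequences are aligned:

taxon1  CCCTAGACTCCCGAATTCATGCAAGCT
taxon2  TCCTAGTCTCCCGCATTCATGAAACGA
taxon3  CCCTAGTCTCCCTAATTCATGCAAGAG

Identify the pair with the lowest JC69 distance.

taxon1–taxon2: 7/27 differ, p = 0.259, d = 0.318.
taxon1–taxon3: 4/27 differ, p = 0.148, d = 0.165.
taxon2–taxon3: 7/27 differ, p = 0.259, d = 0.318.
The smallest distance is between taxon1 and taxon3.

taxon1 and taxon3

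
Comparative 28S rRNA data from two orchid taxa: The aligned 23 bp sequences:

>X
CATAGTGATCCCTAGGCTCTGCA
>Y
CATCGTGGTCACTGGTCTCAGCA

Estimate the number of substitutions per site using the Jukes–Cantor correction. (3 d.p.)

The sequences differ at 6 of 23 sites (4, 8, 11, 14, 16, 20), so p = 6/23 ≈ 0.26087.
d = −(3/4) ln(1 − 4p/3) = −0.75 ln(1 − 0.347827) = −0.75 ln(0.652173)
  = −0.75 × (-0.427445) = 0.320584 substitutions/site.

0.321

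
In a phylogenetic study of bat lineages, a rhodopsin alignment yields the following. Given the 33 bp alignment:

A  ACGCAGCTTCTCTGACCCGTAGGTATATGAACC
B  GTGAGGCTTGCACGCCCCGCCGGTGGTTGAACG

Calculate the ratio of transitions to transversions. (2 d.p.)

Transitions are A↔G and C↔T; transversions are all other mismatches.
Transitions: 7. Transversions: 8.
R = 7/8 = 0.875 ≈ 0.88 (to 2 d.p.).

0.88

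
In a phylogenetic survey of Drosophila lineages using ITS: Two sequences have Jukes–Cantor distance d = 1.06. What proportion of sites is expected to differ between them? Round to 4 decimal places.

p = (3/4)(1 − e^(−4d/3)) = 0.75 × (1 − e^(-1.413333)) = 0.75 × (1 − 0.243331) = 0.567502.

0.5675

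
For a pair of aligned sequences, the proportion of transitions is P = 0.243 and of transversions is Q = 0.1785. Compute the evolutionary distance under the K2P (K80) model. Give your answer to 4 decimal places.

0.6565

Under the Kimura two-parameter model, d = −½ ln(1 − 2P − Q) − ¼ ln(1 − 2Q).
1 − 2P − Q = 0.3355, giving −½ ln(0.3355) = 0.546067.
1 − 2Q = 0.643, giving −¼ ln(0.643) = 0.110403.
d = 0.546067 + 0.110403 = 0.656470.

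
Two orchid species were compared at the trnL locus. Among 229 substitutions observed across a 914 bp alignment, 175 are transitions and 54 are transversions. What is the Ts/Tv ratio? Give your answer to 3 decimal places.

3.241

R = 175/54 = 3.240740… ≈ 3.241 (to 3 d.p.).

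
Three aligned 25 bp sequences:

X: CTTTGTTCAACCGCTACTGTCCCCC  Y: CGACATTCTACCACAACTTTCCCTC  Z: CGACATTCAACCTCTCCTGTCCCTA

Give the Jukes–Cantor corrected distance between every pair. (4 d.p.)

d(X,Y) = 0.4904, d(X,Z) = 0.4172, d(Y,Z) = 0.2892

X–Y: 9/25 sites differ → p = 0.36, d = −0.75 ln(1 − 0.48) = 0.490445 ≈ 0.4904.
X–Z: 8/25 sites differ → p = 0.32, d = −0.75 ln(1 − 0.426667) = 0.417216 ≈ 0.4172.
Y–Z: 6/25 sites differ → p = 0.24, d = −0.75 ln(1 − 0.32) = 0.289247 ≈ 0.2892.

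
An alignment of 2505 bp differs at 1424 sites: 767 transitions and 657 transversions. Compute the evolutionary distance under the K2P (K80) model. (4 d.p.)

P = 767/2505 ≈ 0.306188 and Q = 657/2505 ≈ 0.262275.
Under the Kimura two-parameter model, d = −½ ln(1 − 2P − Q) − ¼ ln(1 − 2Q).
1 − 2P − Q = 0.125349, giving −½ ln(0.125349) = 1.038327.
1 − 2Q = 0.47545, giving −¼ ln(0.47545) = 0.185873.
d = 1.038327 + 0.185873 = 1.224200.

1.2242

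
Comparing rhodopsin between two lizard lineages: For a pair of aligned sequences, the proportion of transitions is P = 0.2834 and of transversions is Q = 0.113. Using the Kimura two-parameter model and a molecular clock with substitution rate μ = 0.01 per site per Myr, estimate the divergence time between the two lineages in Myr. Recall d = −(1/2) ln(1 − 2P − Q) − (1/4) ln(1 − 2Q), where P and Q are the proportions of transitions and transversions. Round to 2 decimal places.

Under the Kimura two-parameter model, d = −½ ln(1 − 2P − Q) − ¼ ln(1 − 2Q).
1 − 2P − Q = 0.3202, giving −½ ln(0.3202) = 0.569405.
1 − 2Q = 0.774, giving −¼ ln(0.774) = 0.064046.
d = 0.569405 + 0.064046 = 0.633451.
Under a molecular clock d = 2μt, so t = d/(2μ) = 0.633451 / (2 × 0.01) = 31.67 Myr.

31.67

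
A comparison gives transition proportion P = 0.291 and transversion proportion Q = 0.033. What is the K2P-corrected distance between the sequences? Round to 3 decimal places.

0.494

Under the Kimura two-parameter model, d = −½ ln(1 − 2P − Q) − ¼ ln(1 − 2Q).
1 − 2P − Q = 0.385, giving −½ ln(0.385) = 0.477256.
1 − 2Q = 0.934, giving −¼ ln(0.934) = 0.017070.
d = 0.477256 + 0.017070 = 0.494326.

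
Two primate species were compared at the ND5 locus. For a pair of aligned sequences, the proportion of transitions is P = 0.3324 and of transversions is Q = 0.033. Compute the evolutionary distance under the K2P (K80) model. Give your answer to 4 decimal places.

0.6154

Under the Kimura two-parameter model, d = −½ ln(1 − 2P − Q) − ¼ ln(1 − 2Q).
1 − 2P − Q = 0.3022, giving −½ ln(0.3022) = 0.598333.
1 − 2Q = 0.934, giving −¼ ln(0.934) = 0.017070.
d = 0.598333 + 0.017070 = 0.615403.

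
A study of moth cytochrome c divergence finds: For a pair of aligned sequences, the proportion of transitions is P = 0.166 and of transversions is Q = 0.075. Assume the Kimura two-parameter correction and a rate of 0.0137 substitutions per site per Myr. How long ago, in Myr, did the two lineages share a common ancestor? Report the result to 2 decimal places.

Under the Kimura two-parameter model, d = −½ ln(1 − 2P − Q) − ¼ ln(1 − 2Q).
1 − 2P − Q = 0.593, giving −½ ln(0.593) = 0.261280.
1 − 2Q = 0.85, giving −¼ ln(0.85) = 0.040630.
d = 0.261280 + 0.040630 = 0.301910.
Under a molecular clock d = 2μt, so t = d/(2μ) = 0.301910 / (2 × 0.0137) = 11.02 Myr.

11.02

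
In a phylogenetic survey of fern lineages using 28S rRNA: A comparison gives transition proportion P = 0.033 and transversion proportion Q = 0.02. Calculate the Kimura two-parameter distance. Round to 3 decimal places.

Under the Kimura two-parameter model, d = −½ ln(1 − 2P − Q) − ¼ ln(1 − 2Q).
1 − 2P − Q = 0.914, giving −½ ln(0.914) = 0.044962.
1 − 2Q = 0.96, giving −¼ ln(0.96) = 0.010205.
d = 0.044962 + 0.010205 = 0.055167.

0.055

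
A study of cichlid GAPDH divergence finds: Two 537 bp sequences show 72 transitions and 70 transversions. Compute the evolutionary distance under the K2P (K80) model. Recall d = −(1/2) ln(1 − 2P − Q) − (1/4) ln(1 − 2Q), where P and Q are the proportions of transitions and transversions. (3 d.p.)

P = 72/537 ≈ 0.134078 and Q = 70/537 ≈ 0.130354.
Under the Kimura two-parameter model, d = −½ ln(1 − 2P − Q) − ¼ ln(1 − 2Q).
1 − 2P − Q = 0.60149, giving −½ ln(0.60149) = 0.254173.
1 − 2Q = 0.739292, giving −¼ ln(0.739292) = 0.075516.
d = 0.254173 + 0.075516 = 0.329689.

0.330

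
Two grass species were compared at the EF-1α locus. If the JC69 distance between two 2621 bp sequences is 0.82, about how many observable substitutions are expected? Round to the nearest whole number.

1307

Invert JC69: p = (3/4)(1 − e^(−4d/3)) = 0.75 × (1 − e^(-1.093333)) = 0.75 × (1 − 0.335098) = 0.498677.
Expected differing sites = pL ≈ 0.498677 × 2621 = 1307.032417 ≈ 1307.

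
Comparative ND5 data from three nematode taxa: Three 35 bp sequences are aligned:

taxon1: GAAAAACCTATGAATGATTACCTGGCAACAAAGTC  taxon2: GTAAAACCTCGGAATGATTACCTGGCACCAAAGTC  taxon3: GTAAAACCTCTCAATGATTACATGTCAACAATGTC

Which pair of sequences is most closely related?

taxon1 and taxon2

taxon1–taxon2: 4/35 differ, p = 0.114, d = 0.124.
taxon1–taxon3: 6/35 differ, p = 0.171, d = 0.195.
taxon2–taxon3: 6/35 differ, p = 0.171, d = 0.195.
The smallest distance is between taxon1 and taxon2.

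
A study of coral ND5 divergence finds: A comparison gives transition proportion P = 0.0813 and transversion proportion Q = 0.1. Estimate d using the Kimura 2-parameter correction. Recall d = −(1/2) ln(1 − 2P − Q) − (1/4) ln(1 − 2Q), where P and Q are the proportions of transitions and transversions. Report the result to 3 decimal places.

Under the Kimura two-parameter model, d = −½ ln(1 − 2P − Q) − ¼ ln(1 − 2Q).
1 − 2P − Q = 0.7374, giving −½ ln(0.7374) = 0.152312.
1 − 2Q = 0.8, giving −¼ ln(0.8) = 0.055786.
d = 0.152312 + 0.055786 = 0.208098.

0.208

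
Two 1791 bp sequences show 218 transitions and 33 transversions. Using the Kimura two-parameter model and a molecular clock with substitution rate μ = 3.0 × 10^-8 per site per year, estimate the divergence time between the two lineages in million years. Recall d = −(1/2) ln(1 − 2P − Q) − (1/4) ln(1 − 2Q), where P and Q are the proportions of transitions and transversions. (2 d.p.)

2.69

P = 218/1791 ≈ 0.12172 and Q = 33/1791 ≈ 0.018425.
Under the Kimura two-parameter model, d = −½ ln(1 − 2P − Q) − ¼ ln(1 − 2Q).
1 − 2P − Q = 0.738135, giving −½ ln(0.738135) = 0.151814.
1 − 2Q = 0.96315, giving −¼ ln(0.96315) = 0.009387.
d = 0.151814 + 0.009387 = 0.161201.
Under a molecular clock d = 2μt, so t = d/(2μ) = 0.161201 / (2 × 3.0 × 10^-8) = 2.69 million years.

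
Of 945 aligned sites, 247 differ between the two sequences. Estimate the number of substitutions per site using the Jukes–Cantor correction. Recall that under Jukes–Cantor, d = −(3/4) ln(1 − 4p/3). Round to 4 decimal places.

p = 247/945 ≈ 0.261376.
d = −(3/4) ln(1 − 4p/3) = −0.75 ln(1 − 0.348501) = −0.75 ln(0.651499)
  = −0.75 × (-0.428479) = 0.321359 substitutions/site.

0.3214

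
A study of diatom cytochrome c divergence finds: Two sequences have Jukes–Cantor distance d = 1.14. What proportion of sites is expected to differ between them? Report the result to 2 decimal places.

0.59

p = (3/4)(1 − e^(−4d/3)) = 0.75 × (1 − e^(-1.52)) = 0.75 × (1 − 0.218712) = 0.585966.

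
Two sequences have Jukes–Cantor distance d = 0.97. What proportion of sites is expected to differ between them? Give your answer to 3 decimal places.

0.544

p = (3/4)(1 − e^(−4d/3)) = 0.75 × (1 − e^(-1.293333)) = 0.75 × (1 − 0.274355) = 0.544234.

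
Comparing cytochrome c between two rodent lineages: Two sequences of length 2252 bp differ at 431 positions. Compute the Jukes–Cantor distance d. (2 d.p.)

p = 431/2252 ≈ 0.191385.
d = −(3/4) ln(1 − 4p/3) = −0.75 ln(1 − 0.25518) = −0.75 ln(0.74482)
  = −0.75 × (-0.294613) = 0.220960 substitutions/site.

0.22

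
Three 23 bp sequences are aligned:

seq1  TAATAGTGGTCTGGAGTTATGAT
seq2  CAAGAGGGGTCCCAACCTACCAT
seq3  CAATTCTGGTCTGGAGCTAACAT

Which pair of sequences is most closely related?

seq1 and seq3

seq1–seq2: 10/23 differ, p = 0.435, d = 0.650.
seq1–seq3: 6/23 differ, p = 0.261, d = 0.321.
seq2–seq3: 9/23 differ, p = 0.391, d = 0.553.
The smallest distance is between seq1 and seq3.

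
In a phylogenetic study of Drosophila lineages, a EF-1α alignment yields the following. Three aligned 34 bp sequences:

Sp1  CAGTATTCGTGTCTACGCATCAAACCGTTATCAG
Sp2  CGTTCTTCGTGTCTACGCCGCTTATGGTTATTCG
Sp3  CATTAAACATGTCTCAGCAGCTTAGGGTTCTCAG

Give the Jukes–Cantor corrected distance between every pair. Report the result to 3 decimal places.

Sp1–Sp2: 11/34 sites differ → p ≈ 0.323529, d = −0.75 ln(1 − 0.431372) = 0.423397 ≈ 0.423.
Sp1–Sp3: 12/34 sites differ → p ≈ 0.352941, d = −0.75 ln(1 − 0.470588) = 0.476991 ≈ 0.477.
Sp2–Sp3: 12/34 sites differ → p ≈ 0.352941, d = −0.75 ln(1 − 0.470588) = 0.476991 ≈ 0.477.

d(Sp1,Sp2) = 0.423, d(Sp1,Sp3) = 0.477, d(Sp2,Sp3) = 0.477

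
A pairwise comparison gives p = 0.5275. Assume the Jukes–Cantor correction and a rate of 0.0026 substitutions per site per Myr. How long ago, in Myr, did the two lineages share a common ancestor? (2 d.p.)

175.26

d = −(3/4) ln(1 − 4p/3) = −0.75 ln(1 − 0.703333) = −0.75 ln(0.296667)
  = −0.75 × (-1.215145) = 0.911359 substitutions/site.
Under a molecular clock d = 2μt, so t = d/(2μ) = 0.911359 / (2 × 0.0026) = 175.26 Myr.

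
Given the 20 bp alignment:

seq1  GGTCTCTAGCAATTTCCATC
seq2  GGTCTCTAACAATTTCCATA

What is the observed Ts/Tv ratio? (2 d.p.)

Transitions are A↔G and C↔T; transversions are all other mismatches.
Transitions: 1. Transversions: 1.
R = 1/1 = 1.00.

1.00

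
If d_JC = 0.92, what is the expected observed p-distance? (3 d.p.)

p = (3/4)(1 − e^(−4d/3)) = 0.75 × (1 − e^(-1.226667)) = 0.75 × (1 − 0.293268) = 0.530049.

0.530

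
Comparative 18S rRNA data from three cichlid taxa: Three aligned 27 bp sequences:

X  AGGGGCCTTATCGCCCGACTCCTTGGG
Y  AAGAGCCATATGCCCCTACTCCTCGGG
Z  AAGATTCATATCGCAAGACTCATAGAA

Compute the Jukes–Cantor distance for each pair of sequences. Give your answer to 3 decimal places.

d(X,Y) = 0.318, d(X,Z) = 0.588, d(Y,Z) = 0.588

X–Y: 7/27 sites differ → p ≈ 0.259259, d = −0.75 ln(1 − 0.345679) = 0.318118 ≈ 0.318.
X–Z: 11/27 sites differ → p ≈ 0.407407, d = −0.75 ln(1 − 0.543209) = 0.587647 ≈ 0.588.
Y–Z: 11/27 sites differ → p ≈ 0.407407, d = −0.75 ln(1 − 0.543209) = 0.587647 ≈ 0.588.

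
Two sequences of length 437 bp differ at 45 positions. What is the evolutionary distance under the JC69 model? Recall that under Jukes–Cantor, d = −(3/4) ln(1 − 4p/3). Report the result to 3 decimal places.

p = 45/437 ≈ 0.102975.
d = −(3/4) ln(1 − 4p/3) = −0.75 ln(1 − 0.1373) = −0.75 ln(0.8627)
  = −0.75 × (-0.147688) = 0.110766 substitutions/site.

0.111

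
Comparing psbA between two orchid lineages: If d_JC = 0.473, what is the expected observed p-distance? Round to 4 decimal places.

p = (3/4)(1 − e^(−4d/3)) = 0.75 × (1 − e^(-0.630667)) = 0.75 × (1 − 0.532237) = 0.350822.

0.3508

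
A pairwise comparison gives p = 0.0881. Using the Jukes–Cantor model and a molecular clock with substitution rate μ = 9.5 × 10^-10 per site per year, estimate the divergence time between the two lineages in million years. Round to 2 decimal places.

d = −(3/4) ln(1 − 4p/3) = −0.75 ln(1 − 0.117467) = −0.75 ln(0.882533)
  = −0.75 × (-0.124959) = 0.093719 substitutions/site.
Under a molecular clock d = 2μt, so t = d/(2μ) = 0.093719 / (2 × 9.5 × 10^-10) = 49.33 million years.

49.33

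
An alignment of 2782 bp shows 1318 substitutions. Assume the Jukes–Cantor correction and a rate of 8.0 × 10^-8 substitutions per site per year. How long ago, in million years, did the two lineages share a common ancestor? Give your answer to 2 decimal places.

p = 1318/2782 ≈ 0.47376.
d = −(3/4) ln(1 − 4p/3) = −0.75 ln(1 − 0.63168) = −0.75 ln(0.36832)
  = −0.75 × (-0.998803) = 0.749102 substitutions/site.
Under a molecular clock d = 2μt, so t = d/(2μ) = 0.749102 / (2 × 8.0 × 10^-8) = 4.68 million years.

4.68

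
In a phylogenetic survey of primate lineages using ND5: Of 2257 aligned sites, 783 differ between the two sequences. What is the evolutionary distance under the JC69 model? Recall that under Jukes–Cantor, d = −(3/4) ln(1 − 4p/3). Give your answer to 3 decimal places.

0.466

p = 783/2257 ≈ 0.346921.
d = −(3/4) ln(1 − 4p/3) = −0.75 ln(1 − 0.462561) = −0.75 ln(0.537439)
  = −0.75 × (-0.620940) = 0.465705 substitutions/site.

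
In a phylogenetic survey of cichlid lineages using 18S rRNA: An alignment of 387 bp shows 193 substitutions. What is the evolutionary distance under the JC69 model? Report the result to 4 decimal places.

p = 193/387 ≈ 0.498708.
d = −(3/4) ln(1 − 4p/3) = −0.75 ln(1 − 0.664944) = −0.75 ln(0.335056)
  = −0.75 × (-1.093458) = 0.820094 substitutions/site.

0.8201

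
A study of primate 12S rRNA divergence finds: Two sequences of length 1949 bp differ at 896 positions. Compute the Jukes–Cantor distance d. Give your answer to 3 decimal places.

0.712

p = 896/1949 ≈ 0.459723.
d = −(3/4) ln(1 − 4p/3) = −0.75 ln(1 − 0.612964) = −0.75 ln(0.387036)
  = −0.75 × (-0.949238) = 0.711929 substitutions/site.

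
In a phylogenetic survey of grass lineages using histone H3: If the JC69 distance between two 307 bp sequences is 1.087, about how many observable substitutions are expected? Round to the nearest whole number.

Invert JC69: p = (3/4)(1 − e^(−4d/3)) = 0.75 × (1 − e^(-1.449333)) = 0.75 × (1 − 0.234727) = 0.573955.
Expected differing sites = pL ≈ 0.573955 × 307 = 176.204185 ≈ 176.

176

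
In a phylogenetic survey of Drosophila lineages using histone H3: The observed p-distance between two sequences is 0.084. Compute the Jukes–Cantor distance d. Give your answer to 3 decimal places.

d = −(3/4) ln(1 − 4p/3) = −0.75 ln(1 − 0.112) = −0.75 ln(0.888)
  = −0.75 × (-0.118784) = 0.089088 substitutions/site.

0.089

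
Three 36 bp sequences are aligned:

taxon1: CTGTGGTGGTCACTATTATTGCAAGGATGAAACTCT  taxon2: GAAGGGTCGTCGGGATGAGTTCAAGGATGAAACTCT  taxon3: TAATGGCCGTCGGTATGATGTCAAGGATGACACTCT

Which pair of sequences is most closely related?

taxon1–taxon2: 11/36 differ, p = 0.306, d = 0.392.
taxon1–taxon3: 11/36 differ, p = 0.306, d = 0.392.
taxon2–taxon3: 7/36 differ, p = 0.194, d = 0.225.
The smallest distance is between taxon2 and taxon3.

taxon2 and taxon3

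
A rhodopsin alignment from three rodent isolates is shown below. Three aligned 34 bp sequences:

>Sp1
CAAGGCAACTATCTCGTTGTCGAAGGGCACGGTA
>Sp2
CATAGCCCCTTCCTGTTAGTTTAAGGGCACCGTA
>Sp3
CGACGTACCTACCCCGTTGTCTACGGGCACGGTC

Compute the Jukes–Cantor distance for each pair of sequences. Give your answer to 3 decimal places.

d(Sp1,Sp2) = 0.477, d(Sp1,Sp3) = 0.326, d(Sp2,Sp3) = 0.597

Sp1–Sp2: 12/34 sites differ → p ≈ 0.352941, d = −0.75 ln(1 − 0.470588) = 0.476991 ≈ 0.477.
Sp1–Sp3: 9/34 sites differ → p ≈ 0.264706, d = −0.75 ln(1 − 0.352941) = 0.326488 ≈ 0.326.
Sp2–Sp3: 14/34 sites differ → p ≈ 0.411765, d = −0.75 ln(1 − 0.54902) = 0.597249 ≈ 0.597.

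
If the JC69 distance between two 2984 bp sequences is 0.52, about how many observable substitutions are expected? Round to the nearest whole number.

Invert JC69: p = (3/4)(1 − e^(−4d/3)) = 0.75 × (1 − e^(-0.693333)) = 0.75 × (1 − 0.499907) = 0.375070.
Expected differing sites = pL ≈ 0.375070 × 2984 = 1119.20888 ≈ 1119.

1119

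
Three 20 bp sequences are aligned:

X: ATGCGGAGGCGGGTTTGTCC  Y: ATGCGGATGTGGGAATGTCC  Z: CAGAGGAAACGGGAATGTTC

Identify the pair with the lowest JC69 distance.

X and Y

X–Y: 4/20 differ, p = 0.200, d = 0.233.
X–Z: 8/20 differ, p = 0.400, d = 0.572.
Y–Z: 7/20 differ, p = 0.350, d = 0.471.
The smallest distance is between X and Y.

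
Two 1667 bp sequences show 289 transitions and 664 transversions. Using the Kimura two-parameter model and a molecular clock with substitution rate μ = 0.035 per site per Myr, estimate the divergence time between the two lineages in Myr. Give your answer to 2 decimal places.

P = 289/1667 ≈ 0.173365 and Q = 664/1667 ≈ 0.39832.
Under the Kimura two-parameter model, d = −½ ln(1 − 2P − Q) − ¼ ln(1 − 2Q).
1 − 2P − Q = 0.25495, giving −½ ln(0.25495) = 0.683344.
1 − 2Q = 0.20336, giving −¼ ln(0.20336) = 0.398194.
d = 0.683344 + 0.398194 = 1.081538.
Under a molecular clock d = 2μt, so t = d/(2μ) = 1.081538 / (2 × 0.035) = 15.45 Myr.

15.45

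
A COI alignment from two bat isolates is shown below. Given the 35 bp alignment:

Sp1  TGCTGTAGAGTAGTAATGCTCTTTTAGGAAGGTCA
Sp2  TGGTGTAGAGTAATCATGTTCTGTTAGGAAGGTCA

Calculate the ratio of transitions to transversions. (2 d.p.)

Transitions are A↔G and C↔T; transversions are all other mismatches.
Transitions: 2. Transversions: 3.
R = 2/3 = 0.666666… ≈ 0.67 (to 2 d.p.).

0.67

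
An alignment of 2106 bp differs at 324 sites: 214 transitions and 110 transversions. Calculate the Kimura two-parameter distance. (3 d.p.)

P = 214/2106 ≈ 0.101614 and Q = 110/2106 ≈ 0.052232.
Under the Kimura two-parameter model, d = −½ ln(1 − 2P − Q) − ¼ ln(1 − 2Q).
1 − 2P − Q = 0.74454, giving −½ ln(0.74454) = 0.147494.
1 − 2Q = 0.895536, giving −¼ ln(0.895536) = 0.027583.
d = 0.147494 + 0.027583 = 0.175077.

0.175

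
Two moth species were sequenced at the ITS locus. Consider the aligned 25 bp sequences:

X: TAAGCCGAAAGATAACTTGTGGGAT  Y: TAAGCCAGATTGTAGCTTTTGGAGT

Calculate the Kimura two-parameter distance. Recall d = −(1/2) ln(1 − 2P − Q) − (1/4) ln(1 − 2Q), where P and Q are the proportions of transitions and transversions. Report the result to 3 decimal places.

0.527

Of 25 sites, 6 differences are transitions and 3 are transversions, so P = 6/25 = 0.24 and Q = 3/25 = 0.12.
Under the Kimura two-parameter model, d = −½ ln(1 − 2P − Q) − ¼ ln(1 − 2Q).
1 − 2P − Q = 0.4, giving −½ ln(0.4) = 0.458145.
1 − 2Q = 0.76, giving −¼ ln(0.76) = 0.068609.
d = 0.458145 + 0.068609 = 0.526754.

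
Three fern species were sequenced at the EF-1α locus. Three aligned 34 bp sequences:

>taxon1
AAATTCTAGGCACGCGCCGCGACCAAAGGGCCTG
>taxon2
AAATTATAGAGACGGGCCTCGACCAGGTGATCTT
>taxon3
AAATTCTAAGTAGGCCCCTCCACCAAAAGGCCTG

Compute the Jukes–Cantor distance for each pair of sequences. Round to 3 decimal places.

taxon1–taxon2: 11/34 sites differ → p ≈ 0.323529, d = −0.75 ln(1 − 0.431372) = 0.423397 ≈ 0.423.
taxon1–taxon3: 7/34 sites differ → p ≈ 0.205882, d = −0.75 ln(1 − 0.274509) = 0.240680 ≈ 0.241.
taxon2–taxon3: 14/34 sites differ → p ≈ 0.411765, d = −0.75 ln(1 − 0.54902) = 0.597249 ≈ 0.597.

d(taxon1,taxon2) = 0.423, d(taxon1,taxon3) = 0.241, d(taxon2,taxon3) = 0.597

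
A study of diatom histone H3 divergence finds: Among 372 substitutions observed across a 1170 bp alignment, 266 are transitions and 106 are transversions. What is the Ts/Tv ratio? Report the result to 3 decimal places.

R = 266/106 = 2.509433… ≈ 2.509 (to 3 d.p.).

2.509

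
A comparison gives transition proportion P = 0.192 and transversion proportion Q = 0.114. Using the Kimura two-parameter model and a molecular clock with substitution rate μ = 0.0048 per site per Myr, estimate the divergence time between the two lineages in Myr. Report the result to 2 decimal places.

Under the Kimura two-parameter model, d = −½ ln(1 − 2P − Q) − ¼ ln(1 − 2Q).
1 − 2P − Q = 0.502, giving −½ ln(0.502) = 0.344578.
1 − 2Q = 0.772, giving −¼ ln(0.772) = 0.064693.
d = 0.344578 + 0.064693 = 0.409271.
Under a molecular clock d = 2μt, so t = d/(2μ) = 0.409271 / (2 × 0.0048) = 42.63 Myr.

42.63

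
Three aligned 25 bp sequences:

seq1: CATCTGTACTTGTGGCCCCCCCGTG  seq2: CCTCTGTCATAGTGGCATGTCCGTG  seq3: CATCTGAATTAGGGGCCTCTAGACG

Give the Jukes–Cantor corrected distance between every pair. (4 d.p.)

d(seq1,seq2) = 0.4172, d(seq1,seq3) = 0.5716, d(seq2,seq3) = 0.6626

seq1–seq2: 8/25 sites differ → p = 0.32, d = −0.75 ln(1 − 0.426667) = 0.417216 ≈ 0.4172.
seq1–seq3: 10/25 sites differ → p = 0.4, d = −0.75 ln(1 − 0.533333) = 0.571605 ≈ 0.5716.
seq2–seq3: 11/25 sites differ → p = 0.44, d = −0.75 ln(1 − 0.586667) = 0.662626 ≈ 0.6626.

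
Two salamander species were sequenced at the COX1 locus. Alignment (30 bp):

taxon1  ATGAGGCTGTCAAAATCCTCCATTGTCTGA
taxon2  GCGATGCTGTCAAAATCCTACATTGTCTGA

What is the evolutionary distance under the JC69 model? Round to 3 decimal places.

0.147

The sequences differ at 4 of 30 sites (1, 2, 5, 20), so p = 4/30 ≈ 0.133333.
d = −(3/4) ln(1 − 4p/3) = −0.75 ln(1 − 0.177777) = −0.75 ln(0.822223)
  = −0.75 × (-0.195744) = 0.146808 substitutions/site.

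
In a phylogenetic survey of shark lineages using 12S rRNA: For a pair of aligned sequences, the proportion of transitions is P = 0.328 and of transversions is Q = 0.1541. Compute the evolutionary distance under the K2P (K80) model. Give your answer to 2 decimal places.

Under the Kimura two-parameter model, d = −½ ln(1 − 2P − Q) − ¼ ln(1 − 2Q).
1 − 2P − Q = 0.1899, giving −½ ln(0.1899) = 0.830629.
1 − 2Q = 0.6918, giving −¼ ln(0.6918) = 0.092115.
d = 0.830629 + 0.092115 = 0.922744.

0.92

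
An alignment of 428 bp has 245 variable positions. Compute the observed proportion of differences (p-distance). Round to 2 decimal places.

p = 245/428 = 0.572429… ≈ 0.57 (to 2 d.p.).

0.57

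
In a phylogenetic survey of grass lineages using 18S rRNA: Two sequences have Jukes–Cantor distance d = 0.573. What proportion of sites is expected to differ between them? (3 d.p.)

p = (3/4)(1 − e^(−4d/3)) = 0.75 × (1 − e^(-0.764)) = 0.75 × (1 − 0.465799) = 0.400651.

0.401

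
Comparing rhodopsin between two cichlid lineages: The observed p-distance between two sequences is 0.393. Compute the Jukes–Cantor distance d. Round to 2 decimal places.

0.56

d = −(3/4) ln(1 − 4p/3) = −0.75 ln(1 − 0.524) = −0.75 ln(0.476)
  = −0.75 × (-0.742337) = 0.556753 substitutions/site.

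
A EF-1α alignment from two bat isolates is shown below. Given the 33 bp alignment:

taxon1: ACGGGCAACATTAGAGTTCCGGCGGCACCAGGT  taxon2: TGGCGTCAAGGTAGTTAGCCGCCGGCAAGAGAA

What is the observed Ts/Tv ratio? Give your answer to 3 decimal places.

0.214

Transitions are A↔G and C↔T; transversions are all other mismatches.
Transitions: 3. Transversions: 14.
R = 3/14 = 0.214285… ≈ 0.214 (to 3 d.p.).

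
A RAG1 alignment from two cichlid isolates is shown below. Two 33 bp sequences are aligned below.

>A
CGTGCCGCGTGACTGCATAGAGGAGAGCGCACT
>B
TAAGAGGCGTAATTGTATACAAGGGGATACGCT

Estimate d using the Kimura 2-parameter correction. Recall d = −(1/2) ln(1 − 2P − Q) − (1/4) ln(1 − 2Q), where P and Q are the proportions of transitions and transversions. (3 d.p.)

Of 33 sites, 12 differences are transitions and 4 are transversions, so P = 12/33 ≈ 0.363636 and Q = 4/33 ≈ 0.121212.
Under the Kimura two-parameter model, d = −½ ln(1 − 2P − Q) − ¼ ln(1 − 2Q).
1 − 2P − Q = 0.151516, giving −½ ln(0.151516) = 0.943532.
1 − 2Q = 0.757576, giving −¼ ln(0.757576) = 0.069408.
d = 0.943532 + 0.069408 = 1.012940.

1.013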